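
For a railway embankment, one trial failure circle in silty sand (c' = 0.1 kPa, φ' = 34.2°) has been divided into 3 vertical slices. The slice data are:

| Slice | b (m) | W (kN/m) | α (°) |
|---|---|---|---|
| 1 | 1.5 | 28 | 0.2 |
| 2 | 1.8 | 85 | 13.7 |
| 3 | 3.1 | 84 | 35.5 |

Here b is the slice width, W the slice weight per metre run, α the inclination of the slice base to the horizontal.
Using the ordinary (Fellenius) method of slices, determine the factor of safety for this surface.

Ordinary method of slices: FS = Σ[c'·Δl_i + (W_i cosα_i)·tanφ'] / Σ W_i sinα_i, with Δl_i = b_i / cosα_i.
Slice 1: Δl = 1.5/cos0.2° = 1.500 m; N'_1 = 28·cos0.2° = 28.0; c'Δl = 0.15; W sinα = 0.1
Slice 2: Δl = 1.8/cos13.7° = 1.853 m; N'_2 = 85·cos13.7° = 82.6; c'Δl = 0.19; W sinα = 20.1
Slice 3: Δl = 3.1/cos35.5° = 3.808 m; N'_3 = 84·cos35.5° = 68.4; c'Δl = 0.38; W sinα = 48.8
Σc'Δl = 0.7 kN/m; ΣN' = 179.0 kN/m; ΣW sinα = 69.0 kN/m
Resisting = 0.7 + 179.0·tan34.2° = 0.7 + 121.6 = 122.3 kN/m
FS = 122.3 / 69.0 = 1.773

FS = 1.77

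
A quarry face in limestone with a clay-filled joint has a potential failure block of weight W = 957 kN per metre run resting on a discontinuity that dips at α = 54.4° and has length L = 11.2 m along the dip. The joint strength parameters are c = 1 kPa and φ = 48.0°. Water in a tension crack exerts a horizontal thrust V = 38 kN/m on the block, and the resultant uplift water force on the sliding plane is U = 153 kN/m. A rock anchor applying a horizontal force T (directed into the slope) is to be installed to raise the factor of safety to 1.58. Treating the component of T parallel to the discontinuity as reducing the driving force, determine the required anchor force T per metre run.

T = 460 kN/m

Resolving forces along and normal to the sliding plane, with the horizontal anchor force T adding T·sinα to the effective normal force and T·cosα acting up the plane against the driving force:
FS = [cL + (W cosα − U − V sinα + T sinα) tanφ] / [W sinα + V cosα − T cosα]
Without the anchor: N' = 373.2 kN/m, driving T_d = 800.3 kN/m, resisting R = 1·11.2 + 373.2·tan48.0° = 425.7 kN/m, FS = 0.53.
Setting FS = 1.58 and solving for T:
1.58·(800.3 − T cos54.4°) = 425.7 + T sin54.4°·tan48.0°
T·(sin54.4°·tan48.0° + 1.58·cos54.4°) = 1.58·800.3 − 425.7
T·(0.8131·1.1106 + 1.58·0.5821) = 1264.4 − 425.7 = 838.7
T·1.8228 = 838.7
T = 460.1 kN/m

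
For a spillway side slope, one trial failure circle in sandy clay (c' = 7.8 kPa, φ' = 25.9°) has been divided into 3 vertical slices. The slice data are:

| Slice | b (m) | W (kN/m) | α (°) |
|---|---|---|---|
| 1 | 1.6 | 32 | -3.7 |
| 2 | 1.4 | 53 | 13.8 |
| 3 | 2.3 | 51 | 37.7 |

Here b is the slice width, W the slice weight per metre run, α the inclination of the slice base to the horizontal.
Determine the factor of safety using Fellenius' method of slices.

Ordinary method of slices: FS = Σ[c'·Δl_i + (W_i cosα_i)·tanφ'] / Σ W_i sinα_i, with Δl_i = b_i / cosα_i.
Slice 1: Δl = 1.6/cos(-3.7°) = 1.603 m; N'_1 = 32·cos(-3.7°) = 31.9; c'Δl = 12.51; W sinα = -2.1
Slice 2: Δl = 1.4/cos13.8° = 1.442 m; N'_2 = 53·cos13.8° = 51.5; c'Δl = 11.24; W sinα = 12.6
Slice 3: Δl = 2.3/cos37.7° = 2.907 m; N'_3 = 51·cos37.7° = 40.4; c'Δl = 22.67; W sinα = 31.2
Σc'Δl = 46.4 kN/m; ΣN' = 123.8 kN/m; ΣW sinα = 41.8 kN/m
Resisting = 46.4 + 123.8·tan25.9° = 46.4 + 60.1 = 106.5 kN/m
FS = 106.5 / 41.8 = 2.550

FS = 2.55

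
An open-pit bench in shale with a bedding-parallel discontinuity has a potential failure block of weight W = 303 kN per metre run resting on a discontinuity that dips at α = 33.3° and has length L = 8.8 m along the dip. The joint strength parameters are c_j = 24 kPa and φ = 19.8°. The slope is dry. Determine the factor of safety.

FS = 1.82

Resolving the block weight along and normal to the plane and applying the Mohr–Coulomb strength on the joint:
N' = W cosα = 303·cos33.3° = 253.2 kN/m
Driving force T = W sinα = 303·sin33.3° = 166.4 kN/m
Resisting force R = c_j·L + N'·tanφ = 24·8.8 + 253.2·tan19.8° = 211.2 + 91.2 = 302.4 kN/m
FS = R / T = 302.4 / 166.4 = 1.818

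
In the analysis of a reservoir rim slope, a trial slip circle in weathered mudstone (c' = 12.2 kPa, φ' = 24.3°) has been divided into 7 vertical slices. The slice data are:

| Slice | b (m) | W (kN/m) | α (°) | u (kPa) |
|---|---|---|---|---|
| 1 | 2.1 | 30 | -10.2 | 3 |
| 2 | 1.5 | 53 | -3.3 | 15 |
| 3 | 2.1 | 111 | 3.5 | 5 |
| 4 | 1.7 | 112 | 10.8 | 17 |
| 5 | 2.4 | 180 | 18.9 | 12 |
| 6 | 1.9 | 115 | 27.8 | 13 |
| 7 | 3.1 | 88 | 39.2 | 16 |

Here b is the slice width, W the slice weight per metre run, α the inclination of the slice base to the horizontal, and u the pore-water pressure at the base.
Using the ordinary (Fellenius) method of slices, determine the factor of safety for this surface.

FS = 2.15

Ordinary method of slices: FS = Σ[c'·Δl_i + (W_i cosα_i − u_i·Δl_i)·tanφ'] / Σ W_i sinα_i, with Δl_i = b_i / cosα_i.
Slice 1: Δl = 2.1/cos(-10.2°) = 2.134 m; N'_1 = 30·cos(-10.2°) − 3·2.134 = 23.1; c'Δl = 26.03; W sinα = -5.3
Slice 2: Δl = 1.5/cos(-3.3°) = 1.502 m; N'_2 = 53·cos(-3.3°) − 15·1.502 = 30.4; c'Δl = 18.33; W sinα = -3.1
Slice 3: Δl = 2.1/cos3.5° = 2.104 m; N'_3 = 111·cos3.5° − 5·2.104 = 100.3; c'Δl = 25.67; W sinα = 6.8
Slice 4: Δl = 1.7/cos10.8° = 1.731 m; N'_4 = 112·cos10.8° − 17·1.731 = 80.6; c'Δl = 21.11; W sinα = 21.0
Slice 5: Δl = 2.4/cos18.9° = 2.537 m; N'_5 = 180·cos18.9° − 12·2.537 = 139.9; c'Δl = 30.95; W sinα = 58.3
Slice 6: Δl = 1.9/cos27.8° = 2.148 m; N'_6 = 115·cos27.8° − 13·2.148 = 73.8; c'Δl = 26.20; W sinα = 53.6
Slice 7: Δl = 3.1/cos39.2° = 4.000 m; N'_7 = 88·cos39.2° − 16·4.000 = 4.2; c'Δl = 48.80; W sinα = 55.6
Σc'Δl = 197.1 kN/m; ΣN' = 452.2 kN/m; ΣW sinα = 187.0 kN/m
Resisting = 197.1 + 452.2·tan24.3° = 197.1 + 204.2 = 401.3 kN/m
FS = 401.3 / 187.0 = 2.146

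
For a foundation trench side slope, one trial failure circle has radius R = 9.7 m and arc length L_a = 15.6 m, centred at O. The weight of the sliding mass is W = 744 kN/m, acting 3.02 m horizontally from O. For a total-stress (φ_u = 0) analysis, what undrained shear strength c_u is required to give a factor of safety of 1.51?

FS = c_u·L_a·R / (W·d), so c_u = FS·W·d / (L_a·R).
c_u = 1.51·744·3.02 / (15.60·9.7) = 3392.8 / 151.32 = 22.42 kPa

c_u = 22.4 kPa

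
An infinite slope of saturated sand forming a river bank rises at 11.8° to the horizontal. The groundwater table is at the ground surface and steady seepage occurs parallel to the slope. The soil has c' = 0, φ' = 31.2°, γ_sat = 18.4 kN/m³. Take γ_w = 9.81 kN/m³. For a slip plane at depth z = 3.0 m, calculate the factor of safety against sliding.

FS = 1.35

With seepage parallel to the slope and the water table at the surface, the effective normal stress on the slip plane uses the buoyant unit weight γ' = γ_sat − γ_w while the driving shear stress uses γ_sat:
FS = [c' + γ' z cos²β tanφ'] / [γ_sat z sinβ cosβ]
(For c' = 0 this reduces to FS = (γ'/γ_sat)·tanφ'/tanβ.)
γ' = 18.4 − 9.81 = 8.59 kN/m³
Numerator = 0.0 + 8.59·3.0·cos²11.8°·tan31.2° = 0.0 + 8.59·3.0·0.9582·0.6056 = 14.954 kPa
Denominator = 18.4·3.0·sin11.8°·cos11.8° = 18.4·3.0·0.2045·0.9789 = 11.050 kPa
FS = 14.954 / 11.050 = 1.353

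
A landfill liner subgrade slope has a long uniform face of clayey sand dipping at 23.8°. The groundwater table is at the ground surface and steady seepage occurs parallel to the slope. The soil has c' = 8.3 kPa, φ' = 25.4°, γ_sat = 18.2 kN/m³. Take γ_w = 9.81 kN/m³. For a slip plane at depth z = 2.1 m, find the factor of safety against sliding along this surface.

FS = 1.08

With seepage parallel to the slope and the water table at the surface, the effective normal stress on the slip plane uses the buoyant unit weight γ' = γ_sat − γ_w while the driving shear stress uses γ_sat:
FS = [c' + γ' z cos²β tanφ'] / [γ_sat z sinβ cosβ]
γ' = 18.2 − 9.81 = 8.39 kN/m³
Numerator = 8.3 + 8.39·2.1·cos²23.8°·tan25.4° = 8.3 + 8.39·2.1·0.8372·0.4748 = 15.304 kPa
Denominator = 18.2·2.1·sin23.8°·cos23.8° = 18.2·2.1·0.4035·0.9150 = 14.112 kPa
FS = 15.304 / 14.112 = 1.084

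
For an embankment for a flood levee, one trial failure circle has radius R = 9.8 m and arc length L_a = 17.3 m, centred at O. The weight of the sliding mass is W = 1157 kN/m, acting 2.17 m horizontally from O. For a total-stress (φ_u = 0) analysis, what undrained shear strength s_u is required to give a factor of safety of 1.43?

FS = s_u·L_a·R / (W·d), so s_u = FS·W·d / (L_a·R).
s_u = 1.43·1157·2.17 / (17.30·9.8) = 3590.3 / 169.54 = 21.18 kPa

s_u = 21.2 kPa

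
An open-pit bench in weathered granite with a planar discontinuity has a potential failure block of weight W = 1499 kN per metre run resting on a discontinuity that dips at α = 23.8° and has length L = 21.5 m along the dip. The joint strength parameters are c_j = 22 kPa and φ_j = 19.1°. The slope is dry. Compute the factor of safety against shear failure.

Resolving the block weight along and normal to the plane and applying the Mohr–Coulomb strength on the joint:
N' = W cosα = 1499·cos23.8° = 1371.5 kN/m
Driving force T = W sinα = 1499·sin23.8° = 604.9 kN/m
Resisting force R = c_j·L + N'·tanφ_j = 22·21.5 + 1371.5·tan19.1° = 473.0 + 474.9 = 947.9 kN/m
FS = R / T = 947.9 / 604.9 = 1.567

FS = 1.57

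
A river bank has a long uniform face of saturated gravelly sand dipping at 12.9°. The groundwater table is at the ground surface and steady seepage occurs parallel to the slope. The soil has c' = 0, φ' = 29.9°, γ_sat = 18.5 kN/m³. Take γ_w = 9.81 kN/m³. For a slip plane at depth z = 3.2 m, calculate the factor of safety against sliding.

With seepage parallel to the slope and the water table at the surface, the effective normal stress on the slip plane uses the buoyant unit weight γ' = γ_sat − γ_w while the driving shear stress uses γ_sat:
FS = [c' + γ' z cos²β tanφ'] / [γ_sat z sinβ cosβ]
(For c' = 0 this reduces to FS = (γ'/γ_sat)·tanφ'/tanβ.)
γ' = 18.5 − 9.81 = 8.69 kN/m³
Numerator = 0.0 + 8.69·3.2·cos²12.9°·tan29.9° = 0.0 + 8.69·3.2·0.9502·0.5750 = 15.193 kPa
Denominator = 18.5·3.2·sin12.9°·cos12.9° = 18.5·3.2·0.2233·0.9748 = 12.883 kPa
FS = 15.193 / 12.883 = 1.179

FS = 1.18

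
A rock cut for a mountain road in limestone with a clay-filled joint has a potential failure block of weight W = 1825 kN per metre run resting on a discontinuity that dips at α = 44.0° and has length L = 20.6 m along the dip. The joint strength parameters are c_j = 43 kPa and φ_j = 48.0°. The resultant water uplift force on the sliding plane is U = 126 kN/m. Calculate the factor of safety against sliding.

FS = 1.74

Resolving the block weight along and normal to the plane and applying the Mohr–Coulomb strength on the joint:
N' = W cosα − U = 1825·cos44.0° − 126 = 1186.8 kN/m
Driving force T = W sinα = 1825·sin44.0° = 1267.8 kN/m
Resisting force R = c_j·L + N'·tanφ_j = 43·20.6 + 1186.8·tan48.0° = 885.8 + 1318.1 = 2203.9 kN/m
FS = R / T = 2203.9 / 1267.8 = 1.738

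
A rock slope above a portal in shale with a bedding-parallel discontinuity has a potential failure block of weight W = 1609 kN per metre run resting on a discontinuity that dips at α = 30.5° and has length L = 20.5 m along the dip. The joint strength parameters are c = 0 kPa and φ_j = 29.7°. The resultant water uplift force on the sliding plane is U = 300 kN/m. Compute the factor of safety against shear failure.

FS = 0.76

Resolving the block weight along and normal to the plane and applying the Mohr–Coulomb strength on the joint:
N' = W cosα − U = 1609·cos30.5° − 300 = 1086.4 kN/m
Driving force T = W sinα = 1609·sin30.5° = 816.6 kN/m
Resisting force R = c·L + N'·tanφ_j = 0·20.5 + 1086.4·tan29.7° = 0.0 + 619.6 = 619.6 kN/m
FS = R / T = 619.6 / 816.6 = 0.759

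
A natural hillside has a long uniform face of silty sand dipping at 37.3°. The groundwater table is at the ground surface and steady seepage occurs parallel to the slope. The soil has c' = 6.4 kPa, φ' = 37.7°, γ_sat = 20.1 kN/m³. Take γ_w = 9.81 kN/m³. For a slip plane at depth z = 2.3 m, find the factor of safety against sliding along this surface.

FS = 0.81

With seepage parallel to the slope and the water table at the surface, the effective normal stress on the slip plane uses the buoyant unit weight γ' = γ_sat − γ_w while the driving shear stress uses γ_sat:
FS = [c' + γ' z cos²β tanφ'] / [γ_sat z sinβ cosβ]
γ' = 20.1 − 9.81 = 10.29 kN/m³
Numerator = 6.4 + 10.29·2.3·cos²37.3°·tan37.7° = 6.4 + 10.29·2.3·0.6328·0.7729 = 17.975 kPa
Denominator = 20.1·2.3·sin37.3°·cos37.3° = 20.1·2.3·0.6060·0.7955 = 22.285 kPa
FS = 17.975 / 22.285 = 0.807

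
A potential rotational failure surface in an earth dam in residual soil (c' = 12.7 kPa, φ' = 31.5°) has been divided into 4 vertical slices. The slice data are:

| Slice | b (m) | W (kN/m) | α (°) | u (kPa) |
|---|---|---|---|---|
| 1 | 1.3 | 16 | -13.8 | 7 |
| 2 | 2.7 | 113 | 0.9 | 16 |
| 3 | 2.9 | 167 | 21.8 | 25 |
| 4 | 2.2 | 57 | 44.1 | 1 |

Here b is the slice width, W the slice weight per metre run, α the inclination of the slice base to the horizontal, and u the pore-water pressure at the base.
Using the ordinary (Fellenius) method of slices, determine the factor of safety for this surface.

Ordinary method of slices: FS = Σ[c'·Δl_i + (W_i cosα_i − u_i·Δl_i)·tanφ'] / Σ W_i sinα_i, with Δl_i = b_i / cosα_i.
Slice 1: Δl = 1.3/cos(-13.8°) = 1.339 m; N'_1 = 16·cos(-13.8°) − 7·1.339 = 6.2; c'Δl = 17.00; W sinα = -3.8
Slice 2: Δl = 2.7/cos0.9° = 2.700 m; N'_2 = 113·cos0.9° − 16·2.700 = 69.8; c'Δl = 34.29; W sinα = 1.8
Slice 3: Δl = 2.9/cos21.8° = 3.123 m; N'_3 = 167·cos21.8° − 25·3.123 = 77.0; c'Δl = 39.67; W sinα = 62.0
Slice 4: Δl = 2.2/cos44.1° = 3.064 m; N'_4 = 57·cos44.1° − 1·3.064 = 37.9; c'Δl = 38.91; W sinα = 39.7
Σc'Δl = 129.9 kN/m; ΣN' = 190.8 kN/m; ΣW sinα = 99.6 kN/m
Resisting = 129.9 + 190.8·tan31.5° = 129.9 + 116.9 = 246.8 kN/m
FS = 246.8 / 99.6 = 2.477

FS = 2.48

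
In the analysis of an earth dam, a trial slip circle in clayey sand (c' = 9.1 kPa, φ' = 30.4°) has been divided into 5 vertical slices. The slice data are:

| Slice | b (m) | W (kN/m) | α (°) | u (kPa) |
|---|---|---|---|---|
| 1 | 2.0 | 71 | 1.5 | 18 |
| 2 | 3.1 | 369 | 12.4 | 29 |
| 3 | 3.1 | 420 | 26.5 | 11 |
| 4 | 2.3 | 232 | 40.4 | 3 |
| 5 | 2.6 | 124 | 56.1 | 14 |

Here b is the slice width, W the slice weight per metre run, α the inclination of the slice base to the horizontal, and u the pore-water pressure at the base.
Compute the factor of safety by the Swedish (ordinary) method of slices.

Ordinary method of slices: FS = Σ[c'·Δl_i + (W_i cosα_i − u_i·Δl_i)·tanφ'] / Σ W_i sinα_i, with Δl_i = b_i / cosα_i.
Slice 1: Δl = 2.0/cos1.5° = 2.001 m; N'_1 = 71·cos1.5° − 18·2.001 = 35.0; c'Δl = 18.21; W sinα = 1.9
Slice 2: Δl = 3.1/cos12.4° = 3.174 m; N'_2 = 369·cos12.4° − 29·3.174 = 268.3; c'Δl = 28.88; W sinα = 79.2
Slice 3: Δl = 3.1/cos26.5° = 3.464 m; N'_3 = 420·cos26.5° − 11·3.464 = 337.8; c'Δl = 31.52; W sinα = 187.4
Slice 4: Δl = 2.3/cos40.4° = 3.020 m; N'_4 = 232·cos40.4° − 3·3.020 = 167.6; c'Δl = 27.48; W sinα = 150.4
Slice 5: Δl = 2.6/cos56.1° = 4.662 m; N'_5 = 124·cos56.1° − 14·4.662 = 3.9; c'Δl = 42.42; W sinα = 102.9
Σc'Δl = 148.5 kN/m; ΣN' = 812.6 kN/m; ΣW sinα = 521.8 kN/m
Resisting = 148.5 + 812.6·tan30.4° = 148.5 + 476.7 = 625.3 kN/m
FS = 625.3 / 521.8 = 1.198

FS = 1.20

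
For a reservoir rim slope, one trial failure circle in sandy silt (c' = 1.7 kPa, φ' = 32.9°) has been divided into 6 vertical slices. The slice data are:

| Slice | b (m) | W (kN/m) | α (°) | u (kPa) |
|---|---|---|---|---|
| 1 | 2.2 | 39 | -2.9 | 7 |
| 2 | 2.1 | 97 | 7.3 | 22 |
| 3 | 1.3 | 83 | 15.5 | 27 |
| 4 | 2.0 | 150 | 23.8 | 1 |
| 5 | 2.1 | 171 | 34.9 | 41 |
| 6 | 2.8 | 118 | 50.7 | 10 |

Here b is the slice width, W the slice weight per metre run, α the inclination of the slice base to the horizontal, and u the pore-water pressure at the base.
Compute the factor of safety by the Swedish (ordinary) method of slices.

FS = 0.82

Ordinary method of slices: FS = Σ[c'·Δl_i + (W_i cosα_i − u_i·Δl_i)·tanφ'] / Σ W_i sinα_i, with Δl_i = b_i / cosα_i.
Slice 1: Δl = 2.2/cos(-2.9°) = 2.203 m; N'_1 = 39·cos(-2.9°) − 7·2.203 = 23.5; c'Δl = 3.74; W sinα = -2.0
Slice 2: Δl = 2.1/cos7.3° = 2.117 m; N'_2 = 97·cos7.3° − 22·2.117 = 49.6; c'Δl = 3.60; W sinα = 12.3
Slice 3: Δl = 1.3/cos15.5° = 1.349 m; N'_3 = 83·cos15.5° − 27·1.349 = 43.6; c'Δl = 2.29; W sinα = 22.2
Slice 4: Δl = 2.0/cos23.8° = 2.186 m; N'_4 = 150·cos23.8° − 1·2.186 = 135.1; c'Δl = 3.72; W sinα = 60.5
Slice 5: Δl = 2.1/cos34.9° = 2.561 m; N'_5 = 171·cos34.9° − 41·2.561 = 35.3; c'Δl = 4.35; W sinα = 97.8
Slice 6: Δl = 2.8/cos50.7° = 4.421 m; N'_6 = 118·cos50.7° − 10·4.421 = 30.5; c'Δl = 7.52; W sinα = 91.3
Σc'Δl = 25.2 kN/m; ΣN' = 317.6 kN/m; ΣW sinα = 282.2 kN/m
Resisting = 25.2 + 317.6·tan32.9° = 25.2 + 205.5 = 230.7 kN/m
FS = 230.7 / 282.2 = 0.817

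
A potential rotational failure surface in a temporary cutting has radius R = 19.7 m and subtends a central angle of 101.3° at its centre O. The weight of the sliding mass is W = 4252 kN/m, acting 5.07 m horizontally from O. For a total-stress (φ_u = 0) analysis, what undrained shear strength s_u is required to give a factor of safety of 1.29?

s_u = 40.5 kPa

FS = s_u·L_a·R / (W·d), so s_u = FS·W·d / (L_a·R).
Arc length L_a = R·θ = 19.7·(101.3°·π/180) = 19.7·1.7680 = 34.83 m
s_u = 1.29·4252·5.07 / (34.83·19.7) = 27809.4 / 686.15 = 40.53 kPa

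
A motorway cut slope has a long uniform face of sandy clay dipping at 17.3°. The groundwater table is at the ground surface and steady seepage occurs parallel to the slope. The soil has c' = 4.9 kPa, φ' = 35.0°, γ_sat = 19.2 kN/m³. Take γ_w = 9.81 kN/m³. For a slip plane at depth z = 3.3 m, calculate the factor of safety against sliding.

With seepage parallel to the slope and the water table at the surface, the effective normal stress on the slip plane uses the buoyant unit weight γ' = γ_sat − γ_w while the driving shear stress uses γ_sat:
FS = [c' + γ' z cos²β tanφ'] / [γ_sat z sinβ cosβ]
γ' = 19.2 − 9.81 = 9.39 kN/m³
Numerator = 4.9 + 9.39·3.3·cos²17.3°·tan35.0° = 4.9 + 9.39·3.3·0.9116·0.7002 = 24.679 kPa
Denominator = 19.2·3.3·sin17.3°·cos17.3° = 19.2·3.3·0.2974·0.9548 = 17.989 kPa
FS = 24.679 / 17.989 = 1.372

FS = 1.37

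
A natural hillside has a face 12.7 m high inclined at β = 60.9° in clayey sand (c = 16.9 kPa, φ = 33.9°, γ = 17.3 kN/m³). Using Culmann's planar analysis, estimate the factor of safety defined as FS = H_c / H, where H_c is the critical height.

H_c = (4c/γ) · sinβ cosφ / [1 − cos(β − φ)]
    = (4·16.9/17.3) · sin60.9°·cos33.9° / [1 − cos27.0°]
    = 3.908 · 0.7252 / 0.1090 = 26.00 m
FS = H_c / H = 26.00 / 12.7 = 2.047

FS = 2.05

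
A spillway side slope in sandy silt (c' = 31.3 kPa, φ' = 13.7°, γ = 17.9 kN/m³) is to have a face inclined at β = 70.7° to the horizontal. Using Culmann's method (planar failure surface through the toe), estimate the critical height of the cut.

Culmann's analysis gives the critical failure plane at α_cr = (β + φ')/2 = (70.7 + 13.7)/2 = 42.2°, and the critical height
H_c = (4c'/γ) · sinβ cosφ' / [1 − cos(β − φ')]
    = (4·31.3/17.9) · sin70.7°·cos13.7° / [1 − cos(57.0°)]
    = 6.994 · 0.9438·0.9715 / [1 − 0.5446]
    = 6.994 · 0.9169 / 0.4554
    = 14.08 m

H_c = 14.08 m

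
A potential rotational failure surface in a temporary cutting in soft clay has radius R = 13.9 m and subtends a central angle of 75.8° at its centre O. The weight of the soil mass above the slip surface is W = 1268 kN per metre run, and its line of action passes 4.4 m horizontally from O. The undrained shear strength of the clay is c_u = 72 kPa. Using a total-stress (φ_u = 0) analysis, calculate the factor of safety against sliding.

Taking moments about the centre O, the resisting moment is provided by the undrained shear strength acting along the arc:
Arc length L_a = R·θ = 13.9·(75.8°·π/180) = 13.9·1.3230 = 18.39 m
M_R = c_u·L_a·R = 72·18.39·13.9 = 18403.8 kN·m/m
M_D = W·d = 1268·4.4 = 5579.2 kN·m/m
FS = M_R / M_D = 18403.8 / 5579.2 = 3.299

FS = 3.30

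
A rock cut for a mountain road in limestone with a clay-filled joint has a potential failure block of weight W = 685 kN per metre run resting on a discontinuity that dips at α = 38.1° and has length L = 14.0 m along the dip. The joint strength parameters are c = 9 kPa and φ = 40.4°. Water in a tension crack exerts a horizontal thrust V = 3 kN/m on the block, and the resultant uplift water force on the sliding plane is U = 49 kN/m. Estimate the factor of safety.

Resolving the block weight along and normal to the plane and applying the Mohr–Coulomb strength on the joint:
N' = W cosα − U − V sinα = 685·cos38.1° − 49 − 3·sin38.1° = 488.2 kN/m
Driving force T = W sinα + V cosα = 685·sin38.1° + 3·cos38.1° = 425.0 kN/m
Resisting force R = c·L + N'·tanφ = 9·14.0 + 488.2·tan40.4° = 126.0 + 415.5 = 541.5 kN/m
FS = R / T = 541.5 / 425.0 = 1.274

FS = 1.27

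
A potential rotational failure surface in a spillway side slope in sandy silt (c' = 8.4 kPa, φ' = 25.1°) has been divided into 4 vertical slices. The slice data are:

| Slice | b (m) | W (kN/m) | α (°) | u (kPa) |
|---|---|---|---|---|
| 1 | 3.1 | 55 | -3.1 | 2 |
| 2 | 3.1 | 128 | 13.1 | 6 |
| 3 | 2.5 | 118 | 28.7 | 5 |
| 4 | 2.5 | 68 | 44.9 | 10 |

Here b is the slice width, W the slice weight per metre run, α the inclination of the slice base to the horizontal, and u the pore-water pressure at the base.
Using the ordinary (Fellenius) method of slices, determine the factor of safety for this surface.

FS = 1.73

Ordinary method of slices: FS = Σ[c'·Δl_i + (W_i cosα_i − u_i·Δl_i)·tanφ'] / Σ W_i sinα_i, with Δl_i = b_i / cosα_i.
Slice 1: Δl = 3.1/cos(-3.1°) = 3.105 m; N'_1 = 55·cos(-3.1°) − 2·3.105 = 48.7; c'Δl = 26.08; W sinα = -3.0
Slice 2: Δl = 3.1/cos13.1° = 3.183 m; N'_2 = 128·cos13.1° − 6·3.183 = 105.6; c'Δl = 26.74; W sinα = 29.0
Slice 3: Δl = 2.5/cos28.7° = 2.850 m; N'_3 = 118·cos28.7° − 5·2.850 = 89.3; c'Δl = 23.94; W sinα = 56.7
Slice 4: Δl = 2.5/cos44.9° = 3.529 m; N'_4 = 68·cos44.9° − 10·3.529 = 12.9; c'Δl = 29.65; W sinα = 48.0
Σc'Δl = 106.4 kN/m; ΣN' = 256.4 kN/m; ΣW sinα = 130.7 kN/m
Resisting = 106.4 + 256.4·tan25.1° = 106.4 + 120.1 = 226.5 kN/m
FS = 226.5 / 130.7 = 1.733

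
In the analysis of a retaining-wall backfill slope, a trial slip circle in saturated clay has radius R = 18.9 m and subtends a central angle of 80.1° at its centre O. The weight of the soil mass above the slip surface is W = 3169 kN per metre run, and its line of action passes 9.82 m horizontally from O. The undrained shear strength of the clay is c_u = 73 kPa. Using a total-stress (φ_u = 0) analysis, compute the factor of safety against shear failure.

FS = 1.17

Taking moments about the centre O, the resisting moment is provided by the undrained shear strength acting along the arc:
Arc length L_a = R·θ = 18.9·(80.1°·π/180) = 18.9·1.3980 = 26.42 m
M_R = c_u·L_a·R = 73·26.42·18.9 = 36454.9 kN·m/m
M_D = W·d = 3169·9.82 = 31119.6 kN·m/m
FS = M_R / M_D = 36454.9 / 31119.6 = 1.171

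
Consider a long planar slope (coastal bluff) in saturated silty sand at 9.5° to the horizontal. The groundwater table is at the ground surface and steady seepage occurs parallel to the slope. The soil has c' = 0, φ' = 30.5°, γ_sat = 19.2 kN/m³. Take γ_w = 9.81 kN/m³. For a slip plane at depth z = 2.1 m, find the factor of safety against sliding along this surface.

With seepage parallel to the slope and the water table at the surface, the effective normal stress on the slip plane uses the buoyant unit weight γ' = γ_sat − γ_w while the driving shear stress uses γ_sat:
FS = [c' + γ' z cos²β tanφ'] / [γ_sat z sinβ cosβ]
(For c' = 0 this reduces to FS = (γ'/γ_sat)·tanφ'/tanβ.)
γ' = 19.2 − 9.81 = 9.39 kN/m³
Numerator = 0.0 + 9.39·2.1·cos²9.5°·tan30.5° = 0.0 + 9.39·2.1·0.9728·0.5890 = 11.299 kPa
Denominator = 19.2·2.1·sin9.5°·cos9.5° = 19.2·2.1·0.1650·0.9863 = 6.563 kPa
FS = 11.299 / 6.563 = 1.721

FS = 1.72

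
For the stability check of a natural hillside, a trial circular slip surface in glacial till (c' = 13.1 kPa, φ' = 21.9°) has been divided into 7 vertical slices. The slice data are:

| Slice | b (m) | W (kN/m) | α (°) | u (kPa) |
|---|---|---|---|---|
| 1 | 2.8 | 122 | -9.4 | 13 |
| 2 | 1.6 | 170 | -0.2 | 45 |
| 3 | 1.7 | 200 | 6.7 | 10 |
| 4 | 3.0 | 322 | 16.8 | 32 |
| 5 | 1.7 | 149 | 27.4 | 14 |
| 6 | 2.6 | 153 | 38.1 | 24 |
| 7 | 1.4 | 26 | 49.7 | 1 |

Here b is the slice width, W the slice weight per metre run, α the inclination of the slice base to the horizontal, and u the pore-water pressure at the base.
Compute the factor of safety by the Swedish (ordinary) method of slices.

FS = 1.84

Ordinary method of slices: FS = Σ[c'·Δl_i + (W_i cosα_i − u_i·Δl_i)·tanφ'] / Σ W_i sinα_i, with Δl_i = b_i / cosα_i.
Slice 1: Δl = 2.8/cos(-9.4°) = 2.838 m; N'_1 = 122·cos(-9.4°) − 13·2.838 = 83.5; c'Δl = 37.18; W sinα = -19.9
Slice 2: Δl = 1.6/cos(-0.2°) = 1.600 m; N'_2 = 170·cos(-0.2°) − 45·1.600 = 98.0; c'Δl = 20.96; W sinα = -0.6
Slice 3: Δl = 1.7/cos6.7° = 1.712 m; N'_3 = 200·cos6.7° − 10·1.712 = 181.5; c'Δl = 22.42; W sinα = 23.3
Slice 4: Δl = 3.0/cos16.8° = 3.134 m; N'_4 = 322·cos16.8° − 32·3.134 = 208.0; c'Δl = 41.05; W sinα = 93.1
Slice 5: Δl = 1.7/cos27.4° = 1.915 m; N'_5 = 149·cos27.4° − 14·1.915 = 105.5; c'Δl = 25.08; W sinα = 68.6
Slice 6: Δl = 2.6/cos38.1° = 3.304 m; N'_6 = 153·cos38.1° − 24·3.304 = 41.1; c'Δl = 43.28; W sinα = 94.4
Slice 7: Δl = 1.4/cos49.7° = 2.165 m; N'_7 = 26·cos49.7° − 1·2.165 = 14.7; c'Δl = 28.36; W sinα = 19.8
Σc'Δl = 218.3 kN/m; ΣN' = 732.2 kN/m; ΣW sinα = 278.7 kN/m
Resisting = 218.3 + 732.2·tan21.9° = 218.3 + 294.3 = 512.7 kN/m
FS = 512.7 / 278.7 = 1.840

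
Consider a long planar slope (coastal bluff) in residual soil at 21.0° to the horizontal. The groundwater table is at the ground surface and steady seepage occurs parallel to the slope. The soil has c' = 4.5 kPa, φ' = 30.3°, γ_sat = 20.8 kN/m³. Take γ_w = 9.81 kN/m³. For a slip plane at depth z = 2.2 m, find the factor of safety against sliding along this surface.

FS = 1.10

With seepage parallel to the slope and the water table at the surface, the effective normal stress on the slip plane uses the buoyant unit weight γ' = γ_sat − γ_w while the driving shear stress uses γ_sat:
FS = [c' + γ' z cos²β tanφ'] / [γ_sat z sinβ cosβ]
γ' = 20.8 − 9.81 = 10.99 kN/m³
Numerator = 4.5 + 10.99·2.2·cos²21.0°·tan30.3° = 4.5 + 10.99·2.2·0.8716·0.5844 = 16.814 kPa
Denominator = 20.8·2.2·sin21.0°·cos21.0° = 20.8·2.2·0.3584·0.9336 = 15.310 kPa
FS = 16.814 / 15.310 = 1.098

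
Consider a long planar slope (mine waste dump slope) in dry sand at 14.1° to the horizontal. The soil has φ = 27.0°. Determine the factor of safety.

FS = 2.03

For a dry cohesionless infinite slope the factor of safety is FS = tanφ / tanβ.
FS = tan27.0° / tan14.1° = 0.5095 / 0.2512 = 2.029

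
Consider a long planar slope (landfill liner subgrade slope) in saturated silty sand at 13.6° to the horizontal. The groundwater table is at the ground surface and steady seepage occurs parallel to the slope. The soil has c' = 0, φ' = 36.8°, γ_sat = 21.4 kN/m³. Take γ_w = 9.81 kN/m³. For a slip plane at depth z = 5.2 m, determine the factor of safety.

With seepage parallel to the slope and the water table at the surface, the effective normal stress on the slip plane uses the buoyant unit weight γ' = γ_sat − γ_w while the driving shear stress uses γ_sat:
FS = [c' + γ' z cos²β tanφ'] / [γ_sat z sinβ cosβ]
(For c' = 0 this reduces to FS = (γ'/γ_sat)·tanφ'/tanβ.)
γ' = 21.4 − 9.81 = 11.59 kN/m³
Numerator = 0.0 + 11.59·5.2·cos²13.6°·tan36.8° = 0.0 + 11.59·5.2·0.9447·0.7481 = 42.593 kPa
Denominator = 21.4·5.2·sin13.6°·cos13.6° = 21.4·5.2·0.2351·0.9720 = 25.433 kPa
FS = 42.593 / 25.433 = 1.675

FS = 1.67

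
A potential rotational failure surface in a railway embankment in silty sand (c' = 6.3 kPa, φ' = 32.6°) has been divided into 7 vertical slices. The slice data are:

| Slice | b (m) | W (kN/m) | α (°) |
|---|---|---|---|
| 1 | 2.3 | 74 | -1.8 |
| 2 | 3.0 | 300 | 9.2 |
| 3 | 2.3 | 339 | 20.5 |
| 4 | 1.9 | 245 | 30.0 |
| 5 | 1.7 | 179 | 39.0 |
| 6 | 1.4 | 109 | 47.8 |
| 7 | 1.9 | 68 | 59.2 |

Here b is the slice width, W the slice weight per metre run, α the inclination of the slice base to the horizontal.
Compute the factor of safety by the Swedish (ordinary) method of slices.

FS = 1.57

Ordinary method of slices: FS = Σ[c'·Δl_i + (W_i cosα_i)·tanφ'] / Σ W_i sinα_i, with Δl_i = b_i / cosα_i.
Slice 1: Δl = 2.3/cos(-1.8°) = 2.301 m; N'_1 = 74·cos(-1.8°) = 74.0; c'Δl = 14.50; W sinα = -2.3
Slice 2: Δl = 3.0/cos9.2° = 3.039 m; N'_2 = 300·cos9.2° = 296.1; c'Δl = 19.15; W sinα = 48.0
Slice 3: Δl = 2.3/cos20.5° = 2.456 m; N'_3 = 339·cos20.5° = 317.5; c'Δl = 15.47; W sinα = 118.7
Slice 4: Δl = 1.9/cos30.0° = 2.194 m; N'_4 = 245·cos30.0° = 212.2; c'Δl = 13.82; W sinα = 122.5
Slice 5: Δl = 1.7/cos39.0° = 2.187 m; N'_5 = 179·cos39.0° = 139.1; c'Δl = 13.78; W sinα = 112.6
Slice 6: Δl = 1.4/cos47.8° = 2.084 m; N'_6 = 109·cos47.8° = 73.2; c'Δl = 13.13; W sinα = 80.7
Slice 7: Δl = 1.9/cos59.2° = 3.711 m; N'_7 = 68·cos59.2° = 34.8; c'Δl = 23.38; W sinα = 58.4
Σc'Δl = 113.2 kN/m; ΣN' = 1147.0 kN/m; ΣW sinα = 538.7 kN/m
Resisting = 113.2 + 1147.0·tan32.6° = 113.2 + 733.5 = 846.7 kN/m
FS = 846.7 / 538.7 = 1.572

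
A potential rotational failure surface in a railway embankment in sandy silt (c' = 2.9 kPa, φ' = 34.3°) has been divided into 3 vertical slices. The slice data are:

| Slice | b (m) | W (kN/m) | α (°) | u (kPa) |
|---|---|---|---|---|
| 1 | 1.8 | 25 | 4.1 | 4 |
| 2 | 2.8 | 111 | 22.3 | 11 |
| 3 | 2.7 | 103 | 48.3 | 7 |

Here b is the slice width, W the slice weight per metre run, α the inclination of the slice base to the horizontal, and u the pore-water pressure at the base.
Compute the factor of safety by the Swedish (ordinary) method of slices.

Ordinary method of slices: FS = Σ[c'·Δl_i + (W_i cosα_i − u_i·Δl_i)·tanφ'] / Σ W_i sinα_i, with Δl_i = b_i / cosα_i.
Slice 1: Δl = 1.8/cos4.1° = 1.805 m; N'_1 = 25·cos4.1° − 4·1.805 = 17.7; c'Δl = 5.23; W sinα = 1.8
Slice 2: Δl = 2.8/cos22.3° = 3.026 m; N'_2 = 111·cos22.3° − 11·3.026 = 69.4; c'Δl = 8.78; W sinα = 42.1
Slice 3: Δl = 2.7/cos48.3° = 4.059 m; N'_3 = 103·cos48.3° − 7·4.059 = 40.1; c'Δl = 11.77; W sinα = 76.9
Σc'Δl = 25.8 kN/m; ΣN' = 127.2 kN/m; ΣW sinα = 120.8 kN/m
Resisting = 25.8 + 127.2·tan34.3° = 25.8 + 86.8 = 112.6 kN/m
FS = 112.6 / 120.8 = 0.932

FS = 0.93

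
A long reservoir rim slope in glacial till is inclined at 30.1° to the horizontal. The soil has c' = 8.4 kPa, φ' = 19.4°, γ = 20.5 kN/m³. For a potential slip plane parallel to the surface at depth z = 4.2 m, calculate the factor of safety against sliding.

For an infinite slope with a slip plane parallel to the surface (no pore pressure): FS = [c' + γz cos²β tanφ'] / [γz sinβ cosβ].
γz = 20.5·4.2 = 86.10 kN/m²
Numerator = 8.4 + 86.10·cos²30.1°·tan19.4° = 8.4 + 86.10·0.7485·0.3522 = 31.095 kPa
Denominator = 86.10·sin30.1°·cos30.1° = 86.10·0.5015·0.8652 = 37.357 kPa
FS = 31.095 / 37.357 = 0.832

FS = 0.83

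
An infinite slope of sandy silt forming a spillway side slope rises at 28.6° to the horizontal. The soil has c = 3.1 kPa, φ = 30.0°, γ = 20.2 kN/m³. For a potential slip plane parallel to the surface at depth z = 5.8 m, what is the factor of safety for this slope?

For an infinite slope with a slip plane parallel to the surface (no pore pressure): FS = [c + γz cos²β tanφ] / [γz sinβ cosβ].
γz = 20.2·5.8 = 117.16 kN/m²
Numerator = 3.1 + 117.16·cos²28.6°·tan30.0° = 3.1 + 117.16·0.7709·0.5774 = 55.242 kPa
Denominator = 117.16·sin28.6°·cos28.6° = 117.16·0.4787·0.8780 = 49.240 kPa
FS = 55.242 / 49.240 = 1.122

FS = 1.12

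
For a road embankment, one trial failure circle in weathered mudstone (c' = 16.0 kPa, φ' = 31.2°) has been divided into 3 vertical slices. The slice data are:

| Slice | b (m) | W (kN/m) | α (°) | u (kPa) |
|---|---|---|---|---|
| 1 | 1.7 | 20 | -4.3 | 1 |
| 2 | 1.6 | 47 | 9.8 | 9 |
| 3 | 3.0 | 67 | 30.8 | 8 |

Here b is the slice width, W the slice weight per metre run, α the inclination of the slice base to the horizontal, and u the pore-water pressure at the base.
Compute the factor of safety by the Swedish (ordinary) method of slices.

Ordinary method of slices: FS = Σ[c'·Δl_i + (W_i cosα_i − u_i·Δl_i)·tanφ'] / Σ W_i sinα_i, with Δl_i = b_i / cosα_i.
Slice 1: Δl = 1.7/cos(-4.3°) = 1.705 m; N'_1 = 20·cos(-4.3°) − 1·1.705 = 18.2; c'Δl = 27.28; W sinα = -1.5
Slice 2: Δl = 1.6/cos9.8° = 1.624 m; N'_2 = 47·cos9.8° − 9·1.624 = 31.7; c'Δl = 25.98; W sinα = 8.0
Slice 3: Δl = 3.0/cos30.8° = 3.493 m; N'_3 = 67·cos30.8° − 8·3.493 = 29.6; c'Δl = 55.88; W sinα = 34.3
Σc'Δl = 109.1 kN/m; ΣN' = 79.5 kN/m; ΣW sinα = 40.8 kN/m
Resisting = 109.1 + 79.5·tan31.2° = 109.1 + 48.2 = 157.3 kN/m
FS = 157.3 / 40.8 = 3.855

FS = 3.86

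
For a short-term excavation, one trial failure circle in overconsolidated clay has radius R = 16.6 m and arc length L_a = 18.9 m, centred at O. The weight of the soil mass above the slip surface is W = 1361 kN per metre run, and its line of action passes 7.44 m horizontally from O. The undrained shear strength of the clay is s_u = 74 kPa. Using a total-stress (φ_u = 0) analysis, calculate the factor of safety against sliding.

FS = 2.29

Taking moments about the centre O, the resisting moment is provided by the undrained shear strength acting along the arc:
M_R = s_u·L_a·R = 74·18.90·16.6 = 23216.8 kN·m/m
M_D = W·d = 1361·7.44 = 10125.8 kN·m/m
FS = M_R / M_D = 23216.8 / 10125.8 = 2.293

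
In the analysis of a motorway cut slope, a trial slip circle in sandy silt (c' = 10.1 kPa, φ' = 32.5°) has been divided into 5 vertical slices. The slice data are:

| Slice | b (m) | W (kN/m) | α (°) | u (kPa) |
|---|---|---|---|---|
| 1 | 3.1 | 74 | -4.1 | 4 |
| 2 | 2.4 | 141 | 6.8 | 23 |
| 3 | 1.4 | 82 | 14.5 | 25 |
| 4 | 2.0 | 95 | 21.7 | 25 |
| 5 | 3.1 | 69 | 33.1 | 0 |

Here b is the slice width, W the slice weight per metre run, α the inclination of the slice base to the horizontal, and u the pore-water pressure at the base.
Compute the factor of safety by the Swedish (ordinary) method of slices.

FS = 2.95

Ordinary method of slices: FS = Σ[c'·Δl_i + (W_i cosα_i − u_i·Δl_i)·tanφ'] / Σ W_i sinα_i, with Δl_i = b_i / cosα_i.
Slice 1: Δl = 3.1/cos(-4.1°) = 3.108 m; N'_1 = 74·cos(-4.1°) − 4·3.108 = 61.4; c'Δl = 31.39; W sinα = -5.3
Slice 2: Δl = 2.4/cos6.8° = 2.417 m; N'_2 = 141·cos6.8° − 23·2.417 = 84.4; c'Δl = 24.41; W sinα = 16.7
Slice 3: Δl = 1.4/cos14.5° = 1.446 m; N'_3 = 82·cos14.5° − 25·1.446 = 43.2; c'Δl = 14.61; W sinα = 20.5
Slice 4: Δl = 2.0/cos21.7° = 2.153 m; N'_4 = 95·cos21.7° − 25·2.153 = 34.5; c'Δl = 21.74; W sinα = 35.1
Slice 5: Δl = 3.1/cos33.1° = 3.701 m; N'_5 = 69·cos33.1° − 0·3.701 = 57.8; c'Δl = 37.38; W sinα = 37.7
Σc'Δl = 129.5 kN/m; ΣN' = 281.3 kN/m; ΣW sinα = 104.7 kN/m
Resisting = 129.5 + 281.3·tan32.5° = 129.5 + 179.2 = 308.7 kN/m
FS = 308.7 / 104.7 = 2.947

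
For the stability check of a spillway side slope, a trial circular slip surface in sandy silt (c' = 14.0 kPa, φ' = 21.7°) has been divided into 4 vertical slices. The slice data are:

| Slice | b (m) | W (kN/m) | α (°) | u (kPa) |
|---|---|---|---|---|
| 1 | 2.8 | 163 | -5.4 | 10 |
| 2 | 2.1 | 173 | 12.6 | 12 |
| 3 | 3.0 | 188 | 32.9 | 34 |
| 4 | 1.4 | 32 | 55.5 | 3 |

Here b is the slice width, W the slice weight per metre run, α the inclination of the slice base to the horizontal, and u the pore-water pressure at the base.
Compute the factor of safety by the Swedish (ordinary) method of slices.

Ordinary method of slices: FS = Σ[c'·Δl_i + (W_i cosα_i − u_i·Δl_i)·tanφ'] / Σ W_i sinα_i, with Δl_i = b_i / cosα_i.
Slice 1: Δl = 2.8/cos(-5.4°) = 2.812 m; N'_1 = 163·cos(-5.4°) − 10·2.812 = 134.2; c'Δl = 39.37; W sinα = -15.3
Slice 2: Δl = 2.1/cos12.6° = 2.152 m; N'_2 = 173·cos12.6° − 12·2.152 = 143.0; c'Δl = 30.13; W sinα = 37.7
Slice 3: Δl = 3.0/cos32.9° = 3.573 m; N'_3 = 188·cos32.9° − 34·3.573 = 36.4; c'Δl = 50.02; W sinα = 102.1
Slice 4: Δl = 1.4/cos55.5° = 2.472 m; N'_4 = 32·cos55.5° − 3·2.472 = 10.7; c'Δl = 34.60; W sinα = 26.4
Σc'Δl = 154.1 kN/m; ΣN' = 324.2 kN/m; ΣW sinα = 150.9 kN/m
Resisting = 154.1 + 324.2·tan21.7° = 154.1 + 129.0 = 283.2 kN/m
FS = 283.2 / 150.9 = 1.877

FS = 1.88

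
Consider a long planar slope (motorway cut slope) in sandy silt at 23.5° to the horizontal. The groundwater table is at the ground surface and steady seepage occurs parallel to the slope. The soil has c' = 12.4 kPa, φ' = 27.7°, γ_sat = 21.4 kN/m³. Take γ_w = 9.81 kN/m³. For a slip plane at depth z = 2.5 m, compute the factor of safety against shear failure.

FS = 1.29

With seepage parallel to the slope and the water table at the surface, the effective normal stress on the slip plane uses the buoyant unit weight γ' = γ_sat − γ_w while the driving shear stress uses γ_sat:
FS = [c' + γ' z cos²β tanφ'] / [γ_sat z sinβ cosβ]
γ' = 21.4 − 9.81 = 11.59 kN/m³
Numerator = 12.4 + 11.59·2.5·cos²23.5°·tan27.7° = 12.4 + 11.59·2.5·0.8410·0.5250 = 25.193 kPa
Denominator = 21.4·2.5·sin23.5°·cos23.5° = 21.4·2.5·0.3987·0.9171 = 19.564 kPa
FS = 25.193 / 19.564 = 1.288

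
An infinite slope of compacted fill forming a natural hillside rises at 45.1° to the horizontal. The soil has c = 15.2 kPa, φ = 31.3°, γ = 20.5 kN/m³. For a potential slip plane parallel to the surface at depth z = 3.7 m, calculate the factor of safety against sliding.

FS = 1.01

For an infinite slope with a slip plane parallel to the surface (no pore pressure): FS = [c + γz cos²β tanφ] / [γz sinβ cosβ].
γz = 20.5·3.7 = 75.85 kN/m²
Numerator = 15.2 + 75.85·cos²45.1°·tan31.3° = 15.2 + 75.85·0.4983·0.6080 = 38.178 kPa
Denominator = 75.85·sin45.1°·cos45.1° = 75.85·0.7083·0.7059 = 37.925 kPa
FS = 38.178 / 37.925 = 1.007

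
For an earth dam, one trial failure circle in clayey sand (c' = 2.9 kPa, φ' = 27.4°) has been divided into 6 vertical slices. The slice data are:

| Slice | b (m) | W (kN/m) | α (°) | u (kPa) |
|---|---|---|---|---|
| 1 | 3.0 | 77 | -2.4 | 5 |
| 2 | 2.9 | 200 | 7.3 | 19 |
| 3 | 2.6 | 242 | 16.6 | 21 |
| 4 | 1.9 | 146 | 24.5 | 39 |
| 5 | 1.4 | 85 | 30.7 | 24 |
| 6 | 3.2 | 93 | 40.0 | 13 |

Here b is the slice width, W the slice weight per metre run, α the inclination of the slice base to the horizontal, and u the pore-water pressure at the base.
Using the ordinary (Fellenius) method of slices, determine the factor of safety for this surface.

FS = 1.17

Ordinary method of slices: FS = Σ[c'·Δl_i + (W_i cosα_i − u_i·Δl_i)·tanφ'] / Σ W_i sinα_i, with Δl_i = b_i / cosα_i.
Slice 1: Δl = 3.0/cos(-2.4°) = 3.003 m; N'_1 = 77·cos(-2.4°) − 5·3.003 = 61.9; c'Δl = 8.71; W sinα = -3.2
Slice 2: Δl = 2.9/cos7.3° = 2.924 m; N'_2 = 200·cos7.3° − 19·2.924 = 142.8; c'Δl = 8.48; W sinα = 25.4
Slice 3: Δl = 2.6/cos16.6° = 2.713 m; N'_3 = 242·cos16.6° − 21·2.713 = 174.9; c'Δl = 7.87; W sinα = 69.1
Slice 4: Δl = 1.9/cos24.5° = 2.088 m; N'_4 = 146·cos24.5° − 39·2.088 = 51.4; c'Δl = 6.06; W sinα = 60.5
Slice 5: Δl = 1.4/cos30.7° = 1.628 m; N'_5 = 85·cos30.7° − 24·1.628 = 34.0; c'Δl = 4.72; W sinα = 43.4
Slice 6: Δl = 3.2/cos40.0° = 4.177 m; N'_6 = 93·cos40.0° − 13·4.177 = 16.9; c'Δl = 12.11; W sinα = 59.8
Σc'Δl = 47.9 kN/m; ΣN' = 482.1 kN/m; ΣW sinα = 255.0 kN/m
Resisting = 47.9 + 482.1·tan27.4° = 47.9 + 249.9 = 297.8 kN/m
FS = 297.8 / 255.0 = 1.168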